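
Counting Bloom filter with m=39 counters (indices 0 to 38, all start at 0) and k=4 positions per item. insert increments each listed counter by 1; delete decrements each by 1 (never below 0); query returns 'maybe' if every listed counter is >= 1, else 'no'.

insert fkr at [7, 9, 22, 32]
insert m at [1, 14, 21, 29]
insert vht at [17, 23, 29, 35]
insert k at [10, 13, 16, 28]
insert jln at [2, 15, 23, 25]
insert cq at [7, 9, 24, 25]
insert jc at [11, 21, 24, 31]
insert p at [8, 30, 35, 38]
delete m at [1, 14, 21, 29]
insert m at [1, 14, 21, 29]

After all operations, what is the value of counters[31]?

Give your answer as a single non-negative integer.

Answer: 1

Derivation:
Step 1: insert fkr at [7, 9, 22, 32] -> counters=[0,0,0,0,0,0,0,1,0,1,0,0,0,0,0,0,0,0,0,0,0,0,1,0,0,0,0,0,0,0,0,0,1,0,0,0,0,0,0]
Step 2: insert m at [1, 14, 21, 29] -> counters=[0,1,0,0,0,0,0,1,0,1,0,0,0,0,1,0,0,0,0,0,0,1,1,0,0,0,0,0,0,1,0,0,1,0,0,0,0,0,0]
Step 3: insert vht at [17, 23, 29, 35] -> counters=[0,1,0,0,0,0,0,1,0,1,0,0,0,0,1,0,0,1,0,0,0,1,1,1,0,0,0,0,0,2,0,0,1,0,0,1,0,0,0]
Step 4: insert k at [10, 13, 16, 28] -> counters=[0,1,0,0,0,0,0,1,0,1,1,0,0,1,1,0,1,1,0,0,0,1,1,1,0,0,0,0,1,2,0,0,1,0,0,1,0,0,0]
Step 5: insert jln at [2, 15, 23, 25] -> counters=[0,1,1,0,0,0,0,1,0,1,1,0,0,1,1,1,1,1,0,0,0,1,1,2,0,1,0,0,1,2,0,0,1,0,0,1,0,0,0]
Step 6: insert cq at [7, 9, 24, 25] -> counters=[0,1,1,0,0,0,0,2,0,2,1,0,0,1,1,1,1,1,0,0,0,1,1,2,1,2,0,0,1,2,0,0,1,0,0,1,0,0,0]
Step 7: insert jc at [11, 21, 24, 31] -> counters=[0,1,1,0,0,0,0,2,0,2,1,1,0,1,1,1,1,1,0,0,0,2,1,2,2,2,0,0,1,2,0,1,1,0,0,1,0,0,0]
Step 8: insert p at [8, 30, 35, 38] -> counters=[0,1,1,0,0,0,0,2,1,2,1,1,0,1,1,1,1,1,0,0,0,2,1,2,2,2,0,0,1,2,1,1,1,0,0,2,0,0,1]
Step 9: delete m at [1, 14, 21, 29] -> counters=[0,0,1,0,0,0,0,2,1,2,1,1,0,1,0,1,1,1,0,0,0,1,1,2,2,2,0,0,1,1,1,1,1,0,0,2,0,0,1]
Step 10: insert m at [1, 14, 21, 29] -> counters=[0,1,1,0,0,0,0,2,1,2,1,1,0,1,1,1,1,1,0,0,0,2,1,2,2,2,0,0,1,2,1,1,1,0,0,2,0,0,1]
Final counters=[0,1,1,0,0,0,0,2,1,2,1,1,0,1,1,1,1,1,0,0,0,2,1,2,2,2,0,0,1,2,1,1,1,0,0,2,0,0,1] -> counters[31]=1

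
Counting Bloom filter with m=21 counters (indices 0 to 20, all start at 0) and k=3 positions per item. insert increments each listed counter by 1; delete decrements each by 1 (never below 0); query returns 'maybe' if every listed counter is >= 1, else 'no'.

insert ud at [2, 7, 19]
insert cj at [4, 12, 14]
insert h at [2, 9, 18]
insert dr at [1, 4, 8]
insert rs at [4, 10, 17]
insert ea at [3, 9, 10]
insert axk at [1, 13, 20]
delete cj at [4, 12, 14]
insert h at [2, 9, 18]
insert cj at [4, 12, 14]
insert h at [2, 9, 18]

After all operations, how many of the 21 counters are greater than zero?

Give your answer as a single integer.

Answer: 15

Derivation:
Step 1: insert ud at [2, 7, 19] -> counters=[0,0,1,0,0,0,0,1,0,0,0,0,0,0,0,0,0,0,0,1,0]
Step 2: insert cj at [4, 12, 14] -> counters=[0,0,1,0,1,0,0,1,0,0,0,0,1,0,1,0,0,0,0,1,0]
Step 3: insert h at [2, 9, 18] -> counters=[0,0,2,0,1,0,0,1,0,1,0,0,1,0,1,0,0,0,1,1,0]
Step 4: insert dr at [1, 4, 8] -> counters=[0,1,2,0,2,0,0,1,1,1,0,0,1,0,1,0,0,0,1,1,0]
Step 5: insert rs at [4, 10, 17] -> counters=[0,1,2,0,3,0,0,1,1,1,1,0,1,0,1,0,0,1,1,1,0]
Step 6: insert ea at [3, 9, 10] -> counters=[0,1,2,1,3,0,0,1,1,2,2,0,1,0,1,0,0,1,1,1,0]
Step 7: insert axk at [1, 13, 20] -> counters=[0,2,2,1,3,0,0,1,1,2,2,0,1,1,1,0,0,1,1,1,1]
Step 8: delete cj at [4, 12, 14] -> counters=[0,2,2,1,2,0,0,1,1,2,2,0,0,1,0,0,0,1,1,1,1]
Step 9: insert h at [2, 9, 18] -> counters=[0,2,3,1,2,0,0,1,1,3,2,0,0,1,0,0,0,1,2,1,1]
Step 10: insert cj at [4, 12, 14] -> counters=[0,2,3,1,3,0,0,1,1,3,2,0,1,1,1,0,0,1,2,1,1]
Step 11: insert h at [2, 9, 18] -> counters=[0,2,4,1,3,0,0,1,1,4,2,0,1,1,1,0,0,1,3,1,1]
Final counters=[0,2,4,1,3,0,0,1,1,4,2,0,1,1,1,0,0,1,3,1,1] -> 15 nonzero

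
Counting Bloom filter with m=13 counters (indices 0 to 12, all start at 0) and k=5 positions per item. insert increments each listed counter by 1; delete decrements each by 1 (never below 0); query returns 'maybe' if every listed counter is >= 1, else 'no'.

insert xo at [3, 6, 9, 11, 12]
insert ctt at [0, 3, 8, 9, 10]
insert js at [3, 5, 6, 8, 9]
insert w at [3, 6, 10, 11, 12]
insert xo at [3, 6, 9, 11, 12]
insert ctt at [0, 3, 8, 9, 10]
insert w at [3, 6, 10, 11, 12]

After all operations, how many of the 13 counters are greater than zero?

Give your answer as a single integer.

Step 1: insert xo at [3, 6, 9, 11, 12] -> counters=[0,0,0,1,0,0,1,0,0,1,0,1,1]
Step 2: insert ctt at [0, 3, 8, 9, 10] -> counters=[1,0,0,2,0,0,1,0,1,2,1,1,1]
Step 3: insert js at [3, 5, 6, 8, 9] -> counters=[1,0,0,3,0,1,2,0,2,3,1,1,1]
Step 4: insert w at [3, 6, 10, 11, 12] -> counters=[1,0,0,4,0,1,3,0,2,3,2,2,2]
Step 5: insert xo at [3, 6, 9, 11, 12] -> counters=[1,0,0,5,0,1,4,0,2,4,2,3,3]
Step 6: insert ctt at [0, 3, 8, 9, 10] -> counters=[2,0,0,6,0,1,4,0,3,5,3,3,3]
Step 7: insert w at [3, 6, 10, 11, 12] -> counters=[2,0,0,7,0,1,5,0,3,5,4,4,4]
Final counters=[2,0,0,7,0,1,5,0,3,5,4,4,4] -> 9 nonzero

Answer: 9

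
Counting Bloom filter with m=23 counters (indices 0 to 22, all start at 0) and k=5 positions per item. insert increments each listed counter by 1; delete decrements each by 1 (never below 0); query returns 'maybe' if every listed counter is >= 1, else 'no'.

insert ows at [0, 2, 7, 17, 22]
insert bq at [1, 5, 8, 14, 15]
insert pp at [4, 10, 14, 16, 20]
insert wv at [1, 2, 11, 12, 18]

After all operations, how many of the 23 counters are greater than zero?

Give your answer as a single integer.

Step 1: insert ows at [0, 2, 7, 17, 22] -> counters=[1,0,1,0,0,0,0,1,0,0,0,0,0,0,0,0,0,1,0,0,0,0,1]
Step 2: insert bq at [1, 5, 8, 14, 15] -> counters=[1,1,1,0,0,1,0,1,1,0,0,0,0,0,1,1,0,1,0,0,0,0,1]
Step 3: insert pp at [4, 10, 14, 16, 20] -> counters=[1,1,1,0,1,1,0,1,1,0,1,0,0,0,2,1,1,1,0,0,1,0,1]
Step 4: insert wv at [1, 2, 11, 12, 18] -> counters=[1,2,2,0,1,1,0,1,1,0,1,1,1,0,2,1,1,1,1,0,1,0,1]
Final counters=[1,2,2,0,1,1,0,1,1,0,1,1,1,0,2,1,1,1,1,0,1,0,1] -> 17 nonzero

Answer: 17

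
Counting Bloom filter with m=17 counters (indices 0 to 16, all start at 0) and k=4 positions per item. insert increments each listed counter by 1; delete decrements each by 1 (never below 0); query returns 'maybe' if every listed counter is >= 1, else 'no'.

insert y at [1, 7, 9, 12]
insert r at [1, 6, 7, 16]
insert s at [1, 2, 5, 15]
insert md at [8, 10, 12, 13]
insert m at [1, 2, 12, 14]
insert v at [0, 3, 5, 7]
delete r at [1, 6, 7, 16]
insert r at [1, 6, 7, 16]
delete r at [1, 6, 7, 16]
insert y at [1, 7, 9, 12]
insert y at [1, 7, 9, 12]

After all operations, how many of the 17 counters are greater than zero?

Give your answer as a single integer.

Answer: 13

Derivation:
Step 1: insert y at [1, 7, 9, 12] -> counters=[0,1,0,0,0,0,0,1,0,1,0,0,1,0,0,0,0]
Step 2: insert r at [1, 6, 7, 16] -> counters=[0,2,0,0,0,0,1,2,0,1,0,0,1,0,0,0,1]
Step 3: insert s at [1, 2, 5, 15] -> counters=[0,3,1,0,0,1,1,2,0,1,0,0,1,0,0,1,1]
Step 4: insert md at [8, 10, 12, 13] -> counters=[0,3,1,0,0,1,1,2,1,1,1,0,2,1,0,1,1]
Step 5: insert m at [1, 2, 12, 14] -> counters=[0,4,2,0,0,1,1,2,1,1,1,0,3,1,1,1,1]
Step 6: insert v at [0, 3, 5, 7] -> counters=[1,4,2,1,0,2,1,3,1,1,1,0,3,1,1,1,1]
Step 7: delete r at [1, 6, 7, 16] -> counters=[1,3,2,1,0,2,0,2,1,1,1,0,3,1,1,1,0]
Step 8: insert r at [1, 6, 7, 16] -> counters=[1,4,2,1,0,2,1,3,1,1,1,0,3,1,1,1,1]
Step 9: delete r at [1, 6, 7, 16] -> counters=[1,3,2,1,0,2,0,2,1,1,1,0,3,1,1,1,0]
Step 10: insert y at [1, 7, 9, 12] -> counters=[1,4,2,1,0,2,0,3,1,2,1,0,4,1,1,1,0]
Step 11: insert y at [1, 7, 9, 12] -> counters=[1,5,2,1,0,2,0,4,1,3,1,0,5,1,1,1,0]
Final counters=[1,5,2,1,0,2,0,4,1,3,1,0,5,1,1,1,0] -> 13 nonzero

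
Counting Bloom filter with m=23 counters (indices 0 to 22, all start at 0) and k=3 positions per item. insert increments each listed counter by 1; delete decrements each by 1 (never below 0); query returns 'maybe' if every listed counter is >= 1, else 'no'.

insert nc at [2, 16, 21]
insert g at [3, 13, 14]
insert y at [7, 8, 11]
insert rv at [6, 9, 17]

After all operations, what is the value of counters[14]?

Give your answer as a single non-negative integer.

Answer: 1

Derivation:
Step 1: insert nc at [2, 16, 21] -> counters=[0,0,1,0,0,0,0,0,0,0,0,0,0,0,0,0,1,0,0,0,0,1,0]
Step 2: insert g at [3, 13, 14] -> counters=[0,0,1,1,0,0,0,0,0,0,0,0,0,1,1,0,1,0,0,0,0,1,0]
Step 3: insert y at [7, 8, 11] -> counters=[0,0,1,1,0,0,0,1,1,0,0,1,0,1,1,0,1,0,0,0,0,1,0]
Step 4: insert rv at [6, 9, 17] -> counters=[0,0,1,1,0,0,1,1,1,1,0,1,0,1,1,0,1,1,0,0,0,1,0]
Final counters=[0,0,1,1,0,0,1,1,1,1,0,1,0,1,1,0,1,1,0,0,0,1,0] -> counters[14]=1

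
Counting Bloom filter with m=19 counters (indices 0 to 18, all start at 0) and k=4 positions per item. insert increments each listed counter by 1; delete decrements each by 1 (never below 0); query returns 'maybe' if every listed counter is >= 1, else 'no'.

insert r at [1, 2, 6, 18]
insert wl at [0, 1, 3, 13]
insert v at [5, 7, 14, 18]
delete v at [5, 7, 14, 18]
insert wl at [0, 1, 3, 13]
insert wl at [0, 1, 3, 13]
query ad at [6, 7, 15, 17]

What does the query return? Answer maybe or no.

Answer: no

Derivation:
Step 1: insert r at [1, 2, 6, 18] -> counters=[0,1,1,0,0,0,1,0,0,0,0,0,0,0,0,0,0,0,1]
Step 2: insert wl at [0, 1, 3, 13] -> counters=[1,2,1,1,0,0,1,0,0,0,0,0,0,1,0,0,0,0,1]
Step 3: insert v at [5, 7, 14, 18] -> counters=[1,2,1,1,0,1,1,1,0,0,0,0,0,1,1,0,0,0,2]
Step 4: delete v at [5, 7, 14, 18] -> counters=[1,2,1,1,0,0,1,0,0,0,0,0,0,1,0,0,0,0,1]
Step 5: insert wl at [0, 1, 3, 13] -> counters=[2,3,1,2,0,0,1,0,0,0,0,0,0,2,0,0,0,0,1]
Step 6: insert wl at [0, 1, 3, 13] -> counters=[3,4,1,3,0,0,1,0,0,0,0,0,0,3,0,0,0,0,1]
Query ad: check counters[6]=1 counters[7]=0 counters[15]=0 counters[17]=0 -> no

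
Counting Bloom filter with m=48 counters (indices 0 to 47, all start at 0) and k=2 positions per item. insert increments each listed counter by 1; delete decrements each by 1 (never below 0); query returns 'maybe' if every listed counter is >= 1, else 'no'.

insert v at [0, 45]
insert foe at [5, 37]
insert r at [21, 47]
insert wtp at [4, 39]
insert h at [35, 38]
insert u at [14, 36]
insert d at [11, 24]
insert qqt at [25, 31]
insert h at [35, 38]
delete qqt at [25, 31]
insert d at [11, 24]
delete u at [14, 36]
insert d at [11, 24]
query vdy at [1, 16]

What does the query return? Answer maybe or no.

Answer: no

Derivation:
Step 1: insert v at [0, 45] -> counters=[1,0,0,0,0,0,0,0,0,0,0,0,0,0,0,0,0,0,0,0,0,0,0,0,0,0,0,0,0,0,0,0,0,0,0,0,0,0,0,0,0,0,0,0,0,1,0,0]
Step 2: insert foe at [5, 37] -> counters=[1,0,0,0,0,1,0,0,0,0,0,0,0,0,0,0,0,0,0,0,0,0,0,0,0,0,0,0,0,0,0,0,0,0,0,0,0,1,0,0,0,0,0,0,0,1,0,0]
Step 3: insert r at [21, 47] -> counters=[1,0,0,0,0,1,0,0,0,0,0,0,0,0,0,0,0,0,0,0,0,1,0,0,0,0,0,0,0,0,0,0,0,0,0,0,0,1,0,0,0,0,0,0,0,1,0,1]
Step 4: insert wtp at [4, 39] -> counters=[1,0,0,0,1,1,0,0,0,0,0,0,0,0,0,0,0,0,0,0,0,1,0,0,0,0,0,0,0,0,0,0,0,0,0,0,0,1,0,1,0,0,0,0,0,1,0,1]
Step 5: insert h at [35, 38] -> counters=[1,0,0,0,1,1,0,0,0,0,0,0,0,0,0,0,0,0,0,0,0,1,0,0,0,0,0,0,0,0,0,0,0,0,0,1,0,1,1,1,0,0,0,0,0,1,0,1]
Step 6: insert u at [14, 36] -> counters=[1,0,0,0,1,1,0,0,0,0,0,0,0,0,1,0,0,0,0,0,0,1,0,0,0,0,0,0,0,0,0,0,0,0,0,1,1,1,1,1,0,0,0,0,0,1,0,1]
Step 7: insert d at [11, 24] -> counters=[1,0,0,0,1,1,0,0,0,0,0,1,0,0,1,0,0,0,0,0,0,1,0,0,1,0,0,0,0,0,0,0,0,0,0,1,1,1,1,1,0,0,0,0,0,1,0,1]
Step 8: insert qqt at [25, 31] -> counters=[1,0,0,0,1,1,0,0,0,0,0,1,0,0,1,0,0,0,0,0,0,1,0,0,1,1,0,0,0,0,0,1,0,0,0,1,1,1,1,1,0,0,0,0,0,1,0,1]
Step 9: insert h at [35, 38] -> counters=[1,0,0,0,1,1,0,0,0,0,0,1,0,0,1,0,0,0,0,0,0,1,0,0,1,1,0,0,0,0,0,1,0,0,0,2,1,1,2,1,0,0,0,0,0,1,0,1]
Step 10: delete qqt at [25, 31] -> counters=[1,0,0,0,1,1,0,0,0,0,0,1,0,0,1,0,0,0,0,0,0,1,0,0,1,0,0,0,0,0,0,0,0,0,0,2,1,1,2,1,0,0,0,0,0,1,0,1]
Step 11: insert d at [11, 24] -> counters=[1,0,0,0,1,1,0,0,0,0,0,2,0,0,1,0,0,0,0,0,0,1,0,0,2,0,0,0,0,0,0,0,0,0,0,2,1,1,2,1,0,0,0,0,0,1,0,1]
Step 12: delete u at [14, 36] -> counters=[1,0,0,0,1,1,0,0,0,0,0,2,0,0,0,0,0,0,0,0,0,1,0,0,2,0,0,0,0,0,0,0,0,0,0,2,0,1,2,1,0,0,0,0,0,1,0,1]
Step 13: insert d at [11, 24] -> counters=[1,0,0,0,1,1,0,0,0,0,0,3,0,0,0,0,0,0,0,0,0,1,0,0,3,0,0,0,0,0,0,0,0,0,0,2,0,1,2,1,0,0,0,0,0,1,0,1]
Query vdy: check counters[1]=0 counters[16]=0 -> no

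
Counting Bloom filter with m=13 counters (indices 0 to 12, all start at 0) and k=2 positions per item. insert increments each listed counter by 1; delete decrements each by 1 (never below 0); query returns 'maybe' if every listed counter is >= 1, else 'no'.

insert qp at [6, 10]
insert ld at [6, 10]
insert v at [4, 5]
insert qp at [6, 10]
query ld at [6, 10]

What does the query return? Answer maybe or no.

Answer: maybe

Derivation:
Step 1: insert qp at [6, 10] -> counters=[0,0,0,0,0,0,1,0,0,0,1,0,0]
Step 2: insert ld at [6, 10] -> counters=[0,0,0,0,0,0,2,0,0,0,2,0,0]
Step 3: insert v at [4, 5] -> counters=[0,0,0,0,1,1,2,0,0,0,2,0,0]
Step 4: insert qp at [6, 10] -> counters=[0,0,0,0,1,1,3,0,0,0,3,0,0]
Query ld: check counters[6]=3 counters[10]=3 -> maybe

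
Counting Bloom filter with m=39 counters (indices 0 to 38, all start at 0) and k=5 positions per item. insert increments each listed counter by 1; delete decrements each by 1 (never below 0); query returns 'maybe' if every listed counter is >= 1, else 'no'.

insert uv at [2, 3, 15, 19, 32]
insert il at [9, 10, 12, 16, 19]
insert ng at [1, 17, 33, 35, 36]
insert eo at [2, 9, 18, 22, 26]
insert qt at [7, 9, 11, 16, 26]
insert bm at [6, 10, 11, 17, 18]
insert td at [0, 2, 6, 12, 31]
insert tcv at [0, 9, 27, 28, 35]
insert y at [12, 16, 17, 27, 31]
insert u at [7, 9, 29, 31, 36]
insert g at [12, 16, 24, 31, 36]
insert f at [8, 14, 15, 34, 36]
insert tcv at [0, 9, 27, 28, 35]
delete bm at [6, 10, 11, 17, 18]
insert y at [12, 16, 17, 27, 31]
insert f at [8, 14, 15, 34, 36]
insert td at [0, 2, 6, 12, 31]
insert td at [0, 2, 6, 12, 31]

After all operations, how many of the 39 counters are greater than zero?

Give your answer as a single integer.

Step 1: insert uv at [2, 3, 15, 19, 32] -> counters=[0,0,1,1,0,0,0,0,0,0,0,0,0,0,0,1,0,0,0,1,0,0,0,0,0,0,0,0,0,0,0,0,1,0,0,0,0,0,0]
Step 2: insert il at [9, 10, 12, 16, 19] -> counters=[0,0,1,1,0,0,0,0,0,1,1,0,1,0,0,1,1,0,0,2,0,0,0,0,0,0,0,0,0,0,0,0,1,0,0,0,0,0,0]
Step 3: insert ng at [1, 17, 33, 35, 36] -> counters=[0,1,1,1,0,0,0,0,0,1,1,0,1,0,0,1,1,1,0,2,0,0,0,0,0,0,0,0,0,0,0,0,1,1,0,1,1,0,0]
Step 4: insert eo at [2, 9, 18, 22, 26] -> counters=[0,1,2,1,0,0,0,0,0,2,1,0,1,0,0,1,1,1,1,2,0,0,1,0,0,0,1,0,0,0,0,0,1,1,0,1,1,0,0]
Step 5: insert qt at [7, 9, 11, 16, 26] -> counters=[0,1,2,1,0,0,0,1,0,3,1,1,1,0,0,1,2,1,1,2,0,0,1,0,0,0,2,0,0,0,0,0,1,1,0,1,1,0,0]
Step 6: insert bm at [6, 10, 11, 17, 18] -> counters=[0,1,2,1,0,0,1,1,0,3,2,2,1,0,0,1,2,2,2,2,0,0,1,0,0,0,2,0,0,0,0,0,1,1,0,1,1,0,0]
Step 7: insert td at [0, 2, 6, 12, 31] -> counters=[1,1,3,1,0,0,2,1,0,3,2,2,2,0,0,1,2,2,2,2,0,0,1,0,0,0,2,0,0,0,0,1,1,1,0,1,1,0,0]
Step 8: insert tcv at [0, 9, 27, 28, 35] -> counters=[2,1,3,1,0,0,2,1,0,4,2,2,2,0,0,1,2,2,2,2,0,0,1,0,0,0,2,1,1,0,0,1,1,1,0,2,1,0,0]
Step 9: insert y at [12, 16, 17, 27, 31] -> counters=[2,1,3,1,0,0,2,1,0,4,2,2,3,0,0,1,3,3,2,2,0,0,1,0,0,0,2,2,1,0,0,2,1,1,0,2,1,0,0]
Step 10: insert u at [7, 9, 29, 31, 36] -> counters=[2,1,3,1,0,0,2,2,0,5,2,2,3,0,0,1,3,3,2,2,0,0,1,0,0,0,2,2,1,1,0,3,1,1,0,2,2,0,0]
Step 11: insert g at [12, 16, 24, 31, 36] -> counters=[2,1,3,1,0,0,2,2,0,5,2,2,4,0,0,1,4,3,2,2,0,0,1,0,1,0,2,2,1,1,0,4,1,1,0,2,3,0,0]
Step 12: insert f at [8, 14, 15, 34, 36] -> counters=[2,1,3,1,0,0,2,2,1,5,2,2,4,0,1,2,4,3,2,2,0,0,1,0,1,0,2,2,1,1,0,4,1,1,1,2,4,0,0]
Step 13: insert tcv at [0, 9, 27, 28, 35] -> counters=[3,1,3,1,0,0,2,2,1,6,2,2,4,0,1,2,4,3,2,2,0,0,1,0,1,0,2,3,2,1,0,4,1,1,1,3,4,0,0]
Step 14: delete bm at [6, 10, 11, 17, 18] -> counters=[3,1,3,1,0,0,1,2,1,6,1,1,4,0,1,2,4,2,1,2,0,0,1,0,1,0,2,3,2,1,0,4,1,1,1,3,4,0,0]
Step 15: insert y at [12, 16, 17, 27, 31] -> counters=[3,1,3,1,0,0,1,2,1,6,1,1,5,0,1,2,5,3,1,2,0,0,1,0,1,0,2,4,2,1,0,5,1,1,1,3,4,0,0]
Step 16: insert f at [8, 14, 15, 34, 36] -> counters=[3,1,3,1,0,0,1,2,2,6,1,1,5,0,2,3,5,3,1,2,0,0,1,0,1,0,2,4,2,1,0,5,1,1,2,3,5,0,0]
Step 17: insert td at [0, 2, 6, 12, 31] -> counters=[4,1,4,1,0,0,2,2,2,6,1,1,6,0,2,3,5,3,1,2,0,0,1,0,1,0,2,4,2,1,0,6,1,1,2,3,5,0,0]
Step 18: insert td at [0, 2, 6, 12, 31] -> counters=[5,1,5,1,0,0,3,2,2,6,1,1,7,0,2,3,5,3,1,2,0,0,1,0,1,0,2,4,2,1,0,7,1,1,2,3,5,0,0]
Final counters=[5,1,5,1,0,0,3,2,2,6,1,1,7,0,2,3,5,3,1,2,0,0,1,0,1,0,2,4,2,1,0,7,1,1,2,3,5,0,0] -> 29 nonzero

Answer: 29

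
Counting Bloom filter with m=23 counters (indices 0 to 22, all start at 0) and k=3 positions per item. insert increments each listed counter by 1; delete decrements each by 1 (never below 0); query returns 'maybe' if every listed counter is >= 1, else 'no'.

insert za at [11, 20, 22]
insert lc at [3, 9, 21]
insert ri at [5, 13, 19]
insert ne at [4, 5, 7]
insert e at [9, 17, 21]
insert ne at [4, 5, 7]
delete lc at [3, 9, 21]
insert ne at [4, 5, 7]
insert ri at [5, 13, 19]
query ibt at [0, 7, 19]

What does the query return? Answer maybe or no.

Step 1: insert za at [11, 20, 22] -> counters=[0,0,0,0,0,0,0,0,0,0,0,1,0,0,0,0,0,0,0,0,1,0,1]
Step 2: insert lc at [3, 9, 21] -> counters=[0,0,0,1,0,0,0,0,0,1,0,1,0,0,0,0,0,0,0,0,1,1,1]
Step 3: insert ri at [5, 13, 19] -> counters=[0,0,0,1,0,1,0,0,0,1,0,1,0,1,0,0,0,0,0,1,1,1,1]
Step 4: insert ne at [4, 5, 7] -> counters=[0,0,0,1,1,2,0,1,0,1,0,1,0,1,0,0,0,0,0,1,1,1,1]
Step 5: insert e at [9, 17, 21] -> counters=[0,0,0,1,1,2,0,1,0,2,0,1,0,1,0,0,0,1,0,1,1,2,1]
Step 6: insert ne at [4, 5, 7] -> counters=[0,0,0,1,2,3,0,2,0,2,0,1,0,1,0,0,0,1,0,1,1,2,1]
Step 7: delete lc at [3, 9, 21] -> counters=[0,0,0,0,2,3,0,2,0,1,0,1,0,1,0,0,0,1,0,1,1,1,1]
Step 8: insert ne at [4, 5, 7] -> counters=[0,0,0,0,3,4,0,3,0,1,0,1,0,1,0,0,0,1,0,1,1,1,1]
Step 9: insert ri at [5, 13, 19] -> counters=[0,0,0,0,3,5,0,3,0,1,0,1,0,2,0,0,0,1,0,2,1,1,1]
Query ibt: check counters[0]=0 counters[7]=3 counters[19]=2 -> no

Answer: no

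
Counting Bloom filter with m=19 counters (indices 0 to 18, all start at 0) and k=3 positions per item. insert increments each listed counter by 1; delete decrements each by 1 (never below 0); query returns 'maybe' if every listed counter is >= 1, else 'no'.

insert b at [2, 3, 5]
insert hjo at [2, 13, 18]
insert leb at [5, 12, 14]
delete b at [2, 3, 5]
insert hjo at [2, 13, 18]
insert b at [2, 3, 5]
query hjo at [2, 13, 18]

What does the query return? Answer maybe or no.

Step 1: insert b at [2, 3, 5] -> counters=[0,0,1,1,0,1,0,0,0,0,0,0,0,0,0,0,0,0,0]
Step 2: insert hjo at [2, 13, 18] -> counters=[0,0,2,1,0,1,0,0,0,0,0,0,0,1,0,0,0,0,1]
Step 3: insert leb at [5, 12, 14] -> counters=[0,0,2,1,0,2,0,0,0,0,0,0,1,1,1,0,0,0,1]
Step 4: delete b at [2, 3, 5] -> counters=[0,0,1,0,0,1,0,0,0,0,0,0,1,1,1,0,0,0,1]
Step 5: insert hjo at [2, 13, 18] -> counters=[0,0,2,0,0,1,0,0,0,0,0,0,1,2,1,0,0,0,2]
Step 6: insert b at [2, 3, 5] -> counters=[0,0,3,1,0,2,0,0,0,0,0,0,1,2,1,0,0,0,2]
Query hjo: check counters[2]=3 counters[13]=2 counters[18]=2 -> maybe

Answer: maybe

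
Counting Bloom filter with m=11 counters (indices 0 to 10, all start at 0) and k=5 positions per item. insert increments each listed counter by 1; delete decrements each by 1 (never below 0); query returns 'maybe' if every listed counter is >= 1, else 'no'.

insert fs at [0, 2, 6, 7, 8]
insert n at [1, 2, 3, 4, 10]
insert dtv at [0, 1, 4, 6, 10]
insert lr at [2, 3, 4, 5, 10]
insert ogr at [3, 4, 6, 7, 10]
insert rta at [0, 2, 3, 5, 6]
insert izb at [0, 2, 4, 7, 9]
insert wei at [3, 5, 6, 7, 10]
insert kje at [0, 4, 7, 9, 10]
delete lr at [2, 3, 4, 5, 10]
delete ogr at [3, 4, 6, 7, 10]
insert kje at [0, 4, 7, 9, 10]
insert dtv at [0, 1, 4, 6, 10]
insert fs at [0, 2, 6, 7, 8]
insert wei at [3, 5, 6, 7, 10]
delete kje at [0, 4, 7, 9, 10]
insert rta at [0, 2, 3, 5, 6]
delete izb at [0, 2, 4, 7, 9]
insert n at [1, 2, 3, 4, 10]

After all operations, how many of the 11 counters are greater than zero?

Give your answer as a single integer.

Answer: 11

Derivation:
Step 1: insert fs at [0, 2, 6, 7, 8] -> counters=[1,0,1,0,0,0,1,1,1,0,0]
Step 2: insert n at [1, 2, 3, 4, 10] -> counters=[1,1,2,1,1,0,1,1,1,0,1]
Step 3: insert dtv at [0, 1, 4, 6, 10] -> counters=[2,2,2,1,2,0,2,1,1,0,2]
Step 4: insert lr at [2, 3, 4, 5, 10] -> counters=[2,2,3,2,3,1,2,1,1,0,3]
Step 5: insert ogr at [3, 4, 6, 7, 10] -> counters=[2,2,3,3,4,1,3,2,1,0,4]
Step 6: insert rta at [0, 2, 3, 5, 6] -> counters=[3,2,4,4,4,2,4,2,1,0,4]
Step 7: insert izb at [0, 2, 4, 7, 9] -> counters=[4,2,5,4,5,2,4,3,1,1,4]
Step 8: insert wei at [3, 5, 6, 7, 10] -> counters=[4,2,5,5,5,3,5,4,1,1,5]
Step 9: insert kje at [0, 4, 7, 9, 10] -> counters=[5,2,5,5,6,3,5,5,1,2,6]
Step 10: delete lr at [2, 3, 4, 5, 10] -> counters=[5,2,4,4,5,2,5,5,1,2,5]
Step 11: delete ogr at [3, 4, 6, 7, 10] -> counters=[5,2,4,3,4,2,4,4,1,2,4]
Step 12: insert kje at [0, 4, 7, 9, 10] -> counters=[6,2,4,3,5,2,4,5,1,3,5]
Step 13: insert dtv at [0, 1, 4, 6, 10] -> counters=[7,3,4,3,6,2,5,5,1,3,6]
Step 14: insert fs at [0, 2, 6, 7, 8] -> counters=[8,3,5,3,6,2,6,6,2,3,6]
Step 15: insert wei at [3, 5, 6, 7, 10] -> counters=[8,3,5,4,6,3,7,7,2,3,7]
Step 16: delete kje at [0, 4, 7, 9, 10] -> counters=[7,3,5,4,5,3,7,6,2,2,6]
Step 17: insert rta at [0, 2, 3, 5, 6] -> counters=[8,3,6,5,5,4,8,6,2,2,6]
Step 18: delete izb at [0, 2, 4, 7, 9] -> counters=[7,3,5,5,4,4,8,5,2,1,6]
Step 19: insert n at [1, 2, 3, 4, 10] -> counters=[7,4,6,6,5,4,8,5,2,1,7]
Final counters=[7,4,6,6,5,4,8,5,2,1,7] -> 11 nonzero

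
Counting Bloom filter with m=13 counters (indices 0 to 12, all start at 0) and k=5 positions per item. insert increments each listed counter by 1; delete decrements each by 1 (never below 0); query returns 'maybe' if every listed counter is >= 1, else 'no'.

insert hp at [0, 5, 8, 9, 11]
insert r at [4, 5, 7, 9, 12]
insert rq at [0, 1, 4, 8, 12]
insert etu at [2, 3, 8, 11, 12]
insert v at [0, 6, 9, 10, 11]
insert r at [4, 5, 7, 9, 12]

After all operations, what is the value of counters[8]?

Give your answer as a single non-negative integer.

Answer: 3

Derivation:
Step 1: insert hp at [0, 5, 8, 9, 11] -> counters=[1,0,0,0,0,1,0,0,1,1,0,1,0]
Step 2: insert r at [4, 5, 7, 9, 12] -> counters=[1,0,0,0,1,2,0,1,1,2,0,1,1]
Step 3: insert rq at [0, 1, 4, 8, 12] -> counters=[2,1,0,0,2,2,0,1,2,2,0,1,2]
Step 4: insert etu at [2, 3, 8, 11, 12] -> counters=[2,1,1,1,2,2,0,1,3,2,0,2,3]
Step 5: insert v at [0, 6, 9, 10, 11] -> counters=[3,1,1,1,2,2,1,1,3,3,1,3,3]
Step 6: insert r at [4, 5, 7, 9, 12] -> counters=[3,1,1,1,3,3,1,2,3,4,1,3,4]
Final counters=[3,1,1,1,3,3,1,2,3,4,1,3,4] -> counters[8]=3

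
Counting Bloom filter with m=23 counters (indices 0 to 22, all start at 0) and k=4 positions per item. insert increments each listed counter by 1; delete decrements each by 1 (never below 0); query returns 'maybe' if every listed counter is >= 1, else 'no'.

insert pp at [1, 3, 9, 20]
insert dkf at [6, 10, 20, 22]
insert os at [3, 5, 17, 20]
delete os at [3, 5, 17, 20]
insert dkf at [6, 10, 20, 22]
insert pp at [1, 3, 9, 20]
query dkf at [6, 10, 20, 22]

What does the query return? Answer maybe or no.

Answer: maybe

Derivation:
Step 1: insert pp at [1, 3, 9, 20] -> counters=[0,1,0,1,0,0,0,0,0,1,0,0,0,0,0,0,0,0,0,0,1,0,0]
Step 2: insert dkf at [6, 10, 20, 22] -> counters=[0,1,0,1,0,0,1,0,0,1,1,0,0,0,0,0,0,0,0,0,2,0,1]
Step 3: insert os at [3, 5, 17, 20] -> counters=[0,1,0,2,0,1,1,0,0,1,1,0,0,0,0,0,0,1,0,0,3,0,1]
Step 4: delete os at [3, 5, 17, 20] -> counters=[0,1,0,1,0,0,1,0,0,1,1,0,0,0,0,0,0,0,0,0,2,0,1]
Step 5: insert dkf at [6, 10, 20, 22] -> counters=[0,1,0,1,0,0,2,0,0,1,2,0,0,0,0,0,0,0,0,0,3,0,2]
Step 6: insert pp at [1, 3, 9, 20] -> counters=[0,2,0,2,0,0,2,0,0,2,2,0,0,0,0,0,0,0,0,0,4,0,2]
Query dkf: check counters[6]=2 counters[10]=2 counters[20]=4 counters[22]=2 -> maybe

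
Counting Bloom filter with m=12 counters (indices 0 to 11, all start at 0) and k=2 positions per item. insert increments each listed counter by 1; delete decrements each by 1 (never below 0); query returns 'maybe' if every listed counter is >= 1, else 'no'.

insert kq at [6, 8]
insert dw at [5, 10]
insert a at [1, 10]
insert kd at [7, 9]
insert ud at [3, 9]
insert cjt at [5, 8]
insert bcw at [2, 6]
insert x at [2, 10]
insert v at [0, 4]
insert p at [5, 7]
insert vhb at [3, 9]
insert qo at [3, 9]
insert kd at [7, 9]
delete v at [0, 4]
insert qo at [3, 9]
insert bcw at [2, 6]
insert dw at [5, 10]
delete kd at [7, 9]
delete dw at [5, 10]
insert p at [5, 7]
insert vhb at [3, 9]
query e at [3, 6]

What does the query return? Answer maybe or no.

Answer: maybe

Derivation:
Step 1: insert kq at [6, 8] -> counters=[0,0,0,0,0,0,1,0,1,0,0,0]
Step 2: insert dw at [5, 10] -> counters=[0,0,0,0,0,1,1,0,1,0,1,0]
Step 3: insert a at [1, 10] -> counters=[0,1,0,0,0,1,1,0,1,0,2,0]
Step 4: insert kd at [7, 9] -> counters=[0,1,0,0,0,1,1,1,1,1,2,0]
Step 5: insert ud at [3, 9] -> counters=[0,1,0,1,0,1,1,1,1,2,2,0]
Step 6: insert cjt at [5, 8] -> counters=[0,1,0,1,0,2,1,1,2,2,2,0]
Step 7: insert bcw at [2, 6] -> counters=[0,1,1,1,0,2,2,1,2,2,2,0]
Step 8: insert x at [2, 10] -> counters=[0,1,2,1,0,2,2,1,2,2,3,0]
Step 9: insert v at [0, 4] -> counters=[1,1,2,1,1,2,2,1,2,2,3,0]
Step 10: insert p at [5, 7] -> counters=[1,1,2,1,1,3,2,2,2,2,3,0]
Step 11: insert vhb at [3, 9] -> counters=[1,1,2,2,1,3,2,2,2,3,3,0]
Step 12: insert qo at [3, 9] -> counters=[1,1,2,3,1,3,2,2,2,4,3,0]
Step 13: insert kd at [7, 9] -> counters=[1,1,2,3,1,3,2,3,2,5,3,0]
Step 14: delete v at [0, 4] -> counters=[0,1,2,3,0,3,2,3,2,5,3,0]
Step 15: insert qo at [3, 9] -> counters=[0,1,2,4,0,3,2,3,2,6,3,0]
Step 16: insert bcw at [2, 6] -> counters=[0,1,3,4,0,3,3,3,2,6,3,0]
Step 17: insert dw at [5, 10] -> counters=[0,1,3,4,0,4,3,3,2,6,4,0]
Step 18: delete kd at [7, 9] -> counters=[0,1,3,4,0,4,3,2,2,5,4,0]
Step 19: delete dw at [5, 10] -> counters=[0,1,3,4,0,3,3,2,2,5,3,0]
Step 20: insert p at [5, 7] -> counters=[0,1,3,4,0,4,3,3,2,5,3,0]
Step 21: insert vhb at [3, 9] -> counters=[0,1,3,5,0,4,3,3,2,6,3,0]
Query e: check counters[3]=5 counters[6]=3 -> maybe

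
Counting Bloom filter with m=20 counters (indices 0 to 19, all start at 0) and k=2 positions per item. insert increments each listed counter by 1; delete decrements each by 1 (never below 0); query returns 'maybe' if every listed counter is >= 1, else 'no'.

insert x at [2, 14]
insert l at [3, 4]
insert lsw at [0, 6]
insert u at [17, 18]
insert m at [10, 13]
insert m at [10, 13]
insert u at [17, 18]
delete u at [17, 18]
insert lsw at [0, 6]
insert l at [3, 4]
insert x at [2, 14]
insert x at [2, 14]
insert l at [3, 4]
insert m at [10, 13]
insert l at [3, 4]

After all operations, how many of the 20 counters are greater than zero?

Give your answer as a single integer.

Answer: 10

Derivation:
Step 1: insert x at [2, 14] -> counters=[0,0,1,0,0,0,0,0,0,0,0,0,0,0,1,0,0,0,0,0]
Step 2: insert l at [3, 4] -> counters=[0,0,1,1,1,0,0,0,0,0,0,0,0,0,1,0,0,0,0,0]
Step 3: insert lsw at [0, 6] -> counters=[1,0,1,1,1,0,1,0,0,0,0,0,0,0,1,0,0,0,0,0]
Step 4: insert u at [17, 18] -> counters=[1,0,1,1,1,0,1,0,0,0,0,0,0,0,1,0,0,1,1,0]
Step 5: insert m at [10, 13] -> counters=[1,0,1,1,1,0,1,0,0,0,1,0,0,1,1,0,0,1,1,0]
Step 6: insert m at [10, 13] -> counters=[1,0,1,1,1,0,1,0,0,0,2,0,0,2,1,0,0,1,1,0]
Step 7: insert u at [17, 18] -> counters=[1,0,1,1,1,0,1,0,0,0,2,0,0,2,1,0,0,2,2,0]
Step 8: delete u at [17, 18] -> counters=[1,0,1,1,1,0,1,0,0,0,2,0,0,2,1,0,0,1,1,0]
Step 9: insert lsw at [0, 6] -> counters=[2,0,1,1,1,0,2,0,0,0,2,0,0,2,1,0,0,1,1,0]
Step 10: insert l at [3, 4] -> counters=[2,0,1,2,2,0,2,0,0,0,2,0,0,2,1,0,0,1,1,0]
Step 11: insert x at [2, 14] -> counters=[2,0,2,2,2,0,2,0,0,0,2,0,0,2,2,0,0,1,1,0]
Step 12: insert x at [2, 14] -> counters=[2,0,3,2,2,0,2,0,0,0,2,0,0,2,3,0,0,1,1,0]
Step 13: insert l at [3, 4] -> counters=[2,0,3,3,3,0,2,0,0,0,2,0,0,2,3,0,0,1,1,0]
Step 14: insert m at [10, 13] -> counters=[2,0,3,3,3,0,2,0,0,0,3,0,0,3,3,0,0,1,1,0]
Step 15: insert l at [3, 4] -> counters=[2,0,3,4,4,0,2,0,0,0,3,0,0,3,3,0,0,1,1,0]
Final counters=[2,0,3,4,4,0,2,0,0,0,3,0,0,3,3,0,0,1,1,0] -> 10 nonzero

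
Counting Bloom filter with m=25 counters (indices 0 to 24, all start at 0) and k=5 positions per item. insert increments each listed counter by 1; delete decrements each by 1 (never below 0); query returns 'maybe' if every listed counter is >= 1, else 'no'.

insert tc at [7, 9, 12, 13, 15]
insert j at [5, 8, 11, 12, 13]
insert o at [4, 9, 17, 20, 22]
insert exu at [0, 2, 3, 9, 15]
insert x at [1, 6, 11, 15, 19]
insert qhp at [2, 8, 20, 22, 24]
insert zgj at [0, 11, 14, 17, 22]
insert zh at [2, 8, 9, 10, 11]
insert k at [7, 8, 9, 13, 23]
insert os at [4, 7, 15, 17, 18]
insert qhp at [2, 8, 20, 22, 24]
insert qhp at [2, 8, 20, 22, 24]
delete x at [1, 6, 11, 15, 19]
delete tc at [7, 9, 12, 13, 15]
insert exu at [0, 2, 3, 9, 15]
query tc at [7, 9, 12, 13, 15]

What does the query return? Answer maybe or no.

Step 1: insert tc at [7, 9, 12, 13, 15] -> counters=[0,0,0,0,0,0,0,1,0,1,0,0,1,1,0,1,0,0,0,0,0,0,0,0,0]
Step 2: insert j at [5, 8, 11, 12, 13] -> counters=[0,0,0,0,0,1,0,1,1,1,0,1,2,2,0,1,0,0,0,0,0,0,0,0,0]
Step 3: insert o at [4, 9, 17, 20, 22] -> counters=[0,0,0,0,1,1,0,1,1,2,0,1,2,2,0,1,0,1,0,0,1,0,1,0,0]
Step 4: insert exu at [0, 2, 3, 9, 15] -> counters=[1,0,1,1,1,1,0,1,1,3,0,1,2,2,0,2,0,1,0,0,1,0,1,0,0]
Step 5: insert x at [1, 6, 11, 15, 19] -> counters=[1,1,1,1,1,1,1,1,1,3,0,2,2,2,0,3,0,1,0,1,1,0,1,0,0]
Step 6: insert qhp at [2, 8, 20, 22, 24] -> counters=[1,1,2,1,1,1,1,1,2,3,0,2,2,2,0,3,0,1,0,1,2,0,2,0,1]
Step 7: insert zgj at [0, 11, 14, 17, 22] -> counters=[2,1,2,1,1,1,1,1,2,3,0,3,2,2,1,3,0,2,0,1,2,0,3,0,1]
Step 8: insert zh at [2, 8, 9, 10, 11] -> counters=[2,1,3,1,1,1,1,1,3,4,1,4,2,2,1,3,0,2,0,1,2,0,3,0,1]
Step 9: insert k at [7, 8, 9, 13, 23] -> counters=[2,1,3,1,1,1,1,2,4,5,1,4,2,3,1,3,0,2,0,1,2,0,3,1,1]
Step 10: insert os at [4, 7, 15, 17, 18] -> counters=[2,1,3,1,2,1,1,3,4,5,1,4,2,3,1,4,0,3,1,1,2,0,3,1,1]
Step 11: insert qhp at [2, 8, 20, 22, 24] -> counters=[2,1,4,1,2,1,1,3,5,5,1,4,2,3,1,4,0,3,1,1,3,0,4,1,2]
Step 12: insert qhp at [2, 8, 20, 22, 24] -> counters=[2,1,5,1,2,1,1,3,6,5,1,4,2,3,1,4,0,3,1,1,4,0,5,1,3]
Step 13: delete x at [1, 6, 11, 15, 19] -> counters=[2,0,5,1,2,1,0,3,6,5,1,3,2,3,1,3,0,3,1,0,4,0,5,1,3]
Step 14: delete tc at [7, 9, 12, 13, 15] -> counters=[2,0,5,1,2,1,0,2,6,4,1,3,1,2,1,2,0,3,1,0,4,0,5,1,3]
Step 15: insert exu at [0, 2, 3, 9, 15] -> counters=[3,0,6,2,2,1,0,2,6,5,1,3,1,2,1,3,0,3,1,0,4,0,5,1,3]
Query tc: check counters[7]=2 counters[9]=5 counters[12]=1 counters[13]=2 counters[15]=3 -> maybe

Answer: maybe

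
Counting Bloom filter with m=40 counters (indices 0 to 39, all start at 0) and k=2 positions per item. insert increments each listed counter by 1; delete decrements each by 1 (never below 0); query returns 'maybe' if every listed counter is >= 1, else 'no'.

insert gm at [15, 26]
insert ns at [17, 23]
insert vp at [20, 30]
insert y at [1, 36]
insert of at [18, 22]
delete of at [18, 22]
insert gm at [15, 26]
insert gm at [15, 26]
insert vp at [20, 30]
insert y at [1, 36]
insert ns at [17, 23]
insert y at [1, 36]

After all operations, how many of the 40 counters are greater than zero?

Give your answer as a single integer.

Answer: 8

Derivation:
Step 1: insert gm at [15, 26] -> counters=[0,0,0,0,0,0,0,0,0,0,0,0,0,0,0,1,0,0,0,0,0,0,0,0,0,0,1,0,0,0,0,0,0,0,0,0,0,0,0,0]
Step 2: insert ns at [17, 23] -> counters=[0,0,0,0,0,0,0,0,0,0,0,0,0,0,0,1,0,1,0,0,0,0,0,1,0,0,1,0,0,0,0,0,0,0,0,0,0,0,0,0]
Step 3: insert vp at [20, 30] -> counters=[0,0,0,0,0,0,0,0,0,0,0,0,0,0,0,1,0,1,0,0,1,0,0,1,0,0,1,0,0,0,1,0,0,0,0,0,0,0,0,0]
Step 4: insert y at [1, 36] -> counters=[0,1,0,0,0,0,0,0,0,0,0,0,0,0,0,1,0,1,0,0,1,0,0,1,0,0,1,0,0,0,1,0,0,0,0,0,1,0,0,0]
Step 5: insert of at [18, 22] -> counters=[0,1,0,0,0,0,0,0,0,0,0,0,0,0,0,1,0,1,1,0,1,0,1,1,0,0,1,0,0,0,1,0,0,0,0,0,1,0,0,0]
Step 6: delete of at [18, 22] -> counters=[0,1,0,0,0,0,0,0,0,0,0,0,0,0,0,1,0,1,0,0,1,0,0,1,0,0,1,0,0,0,1,0,0,0,0,0,1,0,0,0]
Step 7: insert gm at [15, 26] -> counters=[0,1,0,0,0,0,0,0,0,0,0,0,0,0,0,2,0,1,0,0,1,0,0,1,0,0,2,0,0,0,1,0,0,0,0,0,1,0,0,0]
Step 8: insert gm at [15, 26] -> counters=[0,1,0,0,0,0,0,0,0,0,0,0,0,0,0,3,0,1,0,0,1,0,0,1,0,0,3,0,0,0,1,0,0,0,0,0,1,0,0,0]
Step 9: insert vp at [20, 30] -> counters=[0,1,0,0,0,0,0,0,0,0,0,0,0,0,0,3,0,1,0,0,2,0,0,1,0,0,3,0,0,0,2,0,0,0,0,0,1,0,0,0]
Step 10: insert y at [1, 36] -> counters=[0,2,0,0,0,0,0,0,0,0,0,0,0,0,0,3,0,1,0,0,2,0,0,1,0,0,3,0,0,0,2,0,0,0,0,0,2,0,0,0]
Step 11: insert ns at [17, 23] -> counters=[0,2,0,0,0,0,0,0,0,0,0,0,0,0,0,3,0,2,0,0,2,0,0,2,0,0,3,0,0,0,2,0,0,0,0,0,2,0,0,0]
Step 12: insert y at [1, 36] -> counters=[0,3,0,0,0,0,0,0,0,0,0,0,0,0,0,3,0,2,0,0,2,0,0,2,0,0,3,0,0,0,2,0,0,0,0,0,3,0,0,0]
Final counters=[0,3,0,0,0,0,0,0,0,0,0,0,0,0,0,3,0,2,0,0,2,0,0,2,0,0,3,0,0,0,2,0,0,0,0,0,3,0,0,0] -> 8 nonzero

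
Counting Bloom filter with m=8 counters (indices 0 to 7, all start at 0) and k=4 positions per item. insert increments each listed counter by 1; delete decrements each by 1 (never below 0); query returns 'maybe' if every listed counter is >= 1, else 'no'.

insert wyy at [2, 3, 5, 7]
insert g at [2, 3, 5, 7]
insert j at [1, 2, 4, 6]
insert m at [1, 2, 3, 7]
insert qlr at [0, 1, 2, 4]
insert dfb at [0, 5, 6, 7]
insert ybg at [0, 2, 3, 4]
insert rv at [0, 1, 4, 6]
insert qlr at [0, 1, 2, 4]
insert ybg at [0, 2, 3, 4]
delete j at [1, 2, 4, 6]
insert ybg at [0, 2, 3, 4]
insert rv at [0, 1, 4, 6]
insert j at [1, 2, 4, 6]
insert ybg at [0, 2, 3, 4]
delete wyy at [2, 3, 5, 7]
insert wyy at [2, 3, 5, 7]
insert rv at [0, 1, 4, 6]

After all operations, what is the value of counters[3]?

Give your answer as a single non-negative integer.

Step 1: insert wyy at [2, 3, 5, 7] -> counters=[0,0,1,1,0,1,0,1]
Step 2: insert g at [2, 3, 5, 7] -> counters=[0,0,2,2,0,2,0,2]
Step 3: insert j at [1, 2, 4, 6] -> counters=[0,1,3,2,1,2,1,2]
Step 4: insert m at [1, 2, 3, 7] -> counters=[0,2,4,3,1,2,1,3]
Step 5: insert qlr at [0, 1, 2, 4] -> counters=[1,3,5,3,2,2,1,3]
Step 6: insert dfb at [0, 5, 6, 7] -> counters=[2,3,5,3,2,3,2,4]
Step 7: insert ybg at [0, 2, 3, 4] -> counters=[3,3,6,4,3,3,2,4]
Step 8: insert rv at [0, 1, 4, 6] -> counters=[4,4,6,4,4,3,3,4]
Step 9: insert qlr at [0, 1, 2, 4] -> counters=[5,5,7,4,5,3,3,4]
Step 10: insert ybg at [0, 2, 3, 4] -> counters=[6,5,8,5,6,3,3,4]
Step 11: delete j at [1, 2, 4, 6] -> counters=[6,4,7,5,5,3,2,4]
Step 12: insert ybg at [0, 2, 3, 4] -> counters=[7,4,8,6,6,3,2,4]
Step 13: insert rv at [0, 1, 4, 6] -> counters=[8,5,8,6,7,3,3,4]
Step 14: insert j at [1, 2, 4, 6] -> counters=[8,6,9,6,8,3,4,4]
Step 15: insert ybg at [0, 2, 3, 4] -> counters=[9,6,10,7,9,3,4,4]
Step 16: delete wyy at [2, 3, 5, 7] -> counters=[9,6,9,6,9,2,4,3]
Step 17: insert wyy at [2, 3, 5, 7] -> counters=[9,6,10,7,9,3,4,4]
Step 18: insert rv at [0, 1, 4, 6] -> counters=[10,7,10,7,10,3,5,4]
Final counters=[10,7,10,7,10,3,5,4] -> counters[3]=7

Answer: 7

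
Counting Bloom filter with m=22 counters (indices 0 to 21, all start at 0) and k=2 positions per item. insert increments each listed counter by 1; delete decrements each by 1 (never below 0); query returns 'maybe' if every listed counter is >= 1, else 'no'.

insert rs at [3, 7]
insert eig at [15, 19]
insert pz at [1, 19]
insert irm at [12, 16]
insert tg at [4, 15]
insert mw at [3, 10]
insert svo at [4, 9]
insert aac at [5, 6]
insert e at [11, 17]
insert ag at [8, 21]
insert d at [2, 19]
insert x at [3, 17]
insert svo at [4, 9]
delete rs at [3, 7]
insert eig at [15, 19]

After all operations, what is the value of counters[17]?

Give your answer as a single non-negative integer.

Step 1: insert rs at [3, 7] -> counters=[0,0,0,1,0,0,0,1,0,0,0,0,0,0,0,0,0,0,0,0,0,0]
Step 2: insert eig at [15, 19] -> counters=[0,0,0,1,0,0,0,1,0,0,0,0,0,0,0,1,0,0,0,1,0,0]
Step 3: insert pz at [1, 19] -> counters=[0,1,0,1,0,0,0,1,0,0,0,0,0,0,0,1,0,0,0,2,0,0]
Step 4: insert irm at [12, 16] -> counters=[0,1,0,1,0,0,0,1,0,0,0,0,1,0,0,1,1,0,0,2,0,0]
Step 5: insert tg at [4, 15] -> counters=[0,1,0,1,1,0,0,1,0,0,0,0,1,0,0,2,1,0,0,2,0,0]
Step 6: insert mw at [3, 10] -> counters=[0,1,0,2,1,0,0,1,0,0,1,0,1,0,0,2,1,0,0,2,0,0]
Step 7: insert svo at [4, 9] -> counters=[0,1,0,2,2,0,0,1,0,1,1,0,1,0,0,2,1,0,0,2,0,0]
Step 8: insert aac at [5, 6] -> counters=[0,1,0,2,2,1,1,1,0,1,1,0,1,0,0,2,1,0,0,2,0,0]
Step 9: insert e at [11, 17] -> counters=[0,1,0,2,2,1,1,1,0,1,1,1,1,0,0,2,1,1,0,2,0,0]
Step 10: insert ag at [8, 21] -> counters=[0,1,0,2,2,1,1,1,1,1,1,1,1,0,0,2,1,1,0,2,0,1]
Step 11: insert d at [2, 19] -> counters=[0,1,1,2,2,1,1,1,1,1,1,1,1,0,0,2,1,1,0,3,0,1]
Step 12: insert x at [3, 17] -> counters=[0,1,1,3,2,1,1,1,1,1,1,1,1,0,0,2,1,2,0,3,0,1]
Step 13: insert svo at [4, 9] -> counters=[0,1,1,3,3,1,1,1,1,2,1,1,1,0,0,2,1,2,0,3,0,1]
Step 14: delete rs at [3, 7] -> counters=[0,1,1,2,3,1,1,0,1,2,1,1,1,0,0,2,1,2,0,3,0,1]
Step 15: insert eig at [15, 19] -> counters=[0,1,1,2,3,1,1,0,1,2,1,1,1,0,0,3,1,2,0,4,0,1]
Final counters=[0,1,1,2,3,1,1,0,1,2,1,1,1,0,0,3,1,2,0,4,0,1] -> counters[17]=2

Answer: 2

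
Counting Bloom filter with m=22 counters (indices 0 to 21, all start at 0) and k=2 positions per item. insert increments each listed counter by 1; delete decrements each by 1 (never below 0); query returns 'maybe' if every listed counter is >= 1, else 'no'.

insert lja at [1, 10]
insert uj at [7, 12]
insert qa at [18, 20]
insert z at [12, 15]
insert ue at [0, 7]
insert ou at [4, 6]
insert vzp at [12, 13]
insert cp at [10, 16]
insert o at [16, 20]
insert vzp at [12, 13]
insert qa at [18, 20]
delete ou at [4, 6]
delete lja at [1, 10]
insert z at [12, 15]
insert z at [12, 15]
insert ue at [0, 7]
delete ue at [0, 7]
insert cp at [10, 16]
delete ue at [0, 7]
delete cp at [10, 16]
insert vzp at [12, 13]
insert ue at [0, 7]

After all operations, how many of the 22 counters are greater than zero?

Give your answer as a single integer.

Answer: 9

Derivation:
Step 1: insert lja at [1, 10] -> counters=[0,1,0,0,0,0,0,0,0,0,1,0,0,0,0,0,0,0,0,0,0,0]
Step 2: insert uj at [7, 12] -> counters=[0,1,0,0,0,0,0,1,0,0,1,0,1,0,0,0,0,0,0,0,0,0]
Step 3: insert qa at [18, 20] -> counters=[0,1,0,0,0,0,0,1,0,0,1,0,1,0,0,0,0,0,1,0,1,0]
Step 4: insert z at [12, 15] -> counters=[0,1,0,0,0,0,0,1,0,0,1,0,2,0,0,1,0,0,1,0,1,0]
Step 5: insert ue at [0, 7] -> counters=[1,1,0,0,0,0,0,2,0,0,1,0,2,0,0,1,0,0,1,0,1,0]
Step 6: insert ou at [4, 6] -> counters=[1,1,0,0,1,0,1,2,0,0,1,0,2,0,0,1,0,0,1,0,1,0]
Step 7: insert vzp at [12, 13] -> counters=[1,1,0,0,1,0,1,2,0,0,1,0,3,1,0,1,0,0,1,0,1,0]
Step 8: insert cp at [10, 16] -> counters=[1,1,0,0,1,0,1,2,0,0,2,0,3,1,0,1,1,0,1,0,1,0]
Step 9: insert o at [16, 20] -> counters=[1,1,0,0,1,0,1,2,0,0,2,0,3,1,0,1,2,0,1,0,2,0]
Step 10: insert vzp at [12, 13] -> counters=[1,1,0,0,1,0,1,2,0,0,2,0,4,2,0,1,2,0,1,0,2,0]
Step 11: insert qa at [18, 20] -> counters=[1,1,0,0,1,0,1,2,0,0,2,0,4,2,0,1,2,0,2,0,3,0]
Step 12: delete ou at [4, 6] -> counters=[1,1,0,0,0,0,0,2,0,0,2,0,4,2,0,1,2,0,2,0,3,0]
Step 13: delete lja at [1, 10] -> counters=[1,0,0,0,0,0,0,2,0,0,1,0,4,2,0,1,2,0,2,0,3,0]
Step 14: insert z at [12, 15] -> counters=[1,0,0,0,0,0,0,2,0,0,1,0,5,2,0,2,2,0,2,0,3,0]
Step 15: insert z at [12, 15] -> counters=[1,0,0,0,0,0,0,2,0,0,1,0,6,2,0,3,2,0,2,0,3,0]
Step 16: insert ue at [0, 7] -> counters=[2,0,0,0,0,0,0,3,0,0,1,0,6,2,0,3,2,0,2,0,3,0]
Step 17: delete ue at [0, 7] -> counters=[1,0,0,0,0,0,0,2,0,0,1,0,6,2,0,3,2,0,2,0,3,0]
Step 18: insert cp at [10, 16] -> counters=[1,0,0,0,0,0,0,2,0,0,2,0,6,2,0,3,3,0,2,0,3,0]
Step 19: delete ue at [0, 7] -> counters=[0,0,0,0,0,0,0,1,0,0,2,0,6,2,0,3,3,0,2,0,3,0]
Step 20: delete cp at [10, 16] -> counters=[0,0,0,0,0,0,0,1,0,0,1,0,6,2,0,3,2,0,2,0,3,0]
Step 21: insert vzp at [12, 13] -> counters=[0,0,0,0,0,0,0,1,0,0,1,0,7,3,0,3,2,0,2,0,3,0]
Step 22: insert ue at [0, 7] -> counters=[1,0,0,0,0,0,0,2,0,0,1,0,7,3,0,3,2,0,2,0,3,0]
Final counters=[1,0,0,0,0,0,0,2,0,0,1,0,7,3,0,3,2,0,2,0,3,0] -> 9 nonzero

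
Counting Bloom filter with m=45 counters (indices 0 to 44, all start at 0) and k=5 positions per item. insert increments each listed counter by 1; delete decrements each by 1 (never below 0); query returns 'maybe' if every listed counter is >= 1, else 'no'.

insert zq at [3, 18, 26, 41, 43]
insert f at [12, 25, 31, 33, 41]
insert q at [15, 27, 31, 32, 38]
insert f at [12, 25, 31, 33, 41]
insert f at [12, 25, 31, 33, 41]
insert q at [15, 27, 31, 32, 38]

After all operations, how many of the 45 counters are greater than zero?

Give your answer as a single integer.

Step 1: insert zq at [3, 18, 26, 41, 43] -> counters=[0,0,0,1,0,0,0,0,0,0,0,0,0,0,0,0,0,0,1,0,0,0,0,0,0,0,1,0,0,0,0,0,0,0,0,0,0,0,0,0,0,1,0,1,0]
Step 2: insert f at [12, 25, 31, 33, 41] -> counters=[0,0,0,1,0,0,0,0,0,0,0,0,1,0,0,0,0,0,1,0,0,0,0,0,0,1,1,0,0,0,0,1,0,1,0,0,0,0,0,0,0,2,0,1,0]
Step 3: insert q at [15, 27, 31, 32, 38] -> counters=[0,0,0,1,0,0,0,0,0,0,0,0,1,0,0,1,0,0,1,0,0,0,0,0,0,1,1,1,0,0,0,2,1,1,0,0,0,0,1,0,0,2,0,1,0]
Step 4: insert f at [12, 25, 31, 33, 41] -> counters=[0,0,0,1,0,0,0,0,0,0,0,0,2,0,0,1,0,0,1,0,0,0,0,0,0,2,1,1,0,0,0,3,1,2,0,0,0,0,1,0,0,3,0,1,0]
Step 5: insert f at [12, 25, 31, 33, 41] -> counters=[0,0,0,1,0,0,0,0,0,0,0,0,3,0,0,1,0,0,1,0,0,0,0,0,0,3,1,1,0,0,0,4,1,3,0,0,0,0,1,0,0,4,0,1,0]
Step 6: insert q at [15, 27, 31, 32, 38] -> counters=[0,0,0,1,0,0,0,0,0,0,0,0,3,0,0,2,0,0,1,0,0,0,0,0,0,3,1,2,0,0,0,5,2,3,0,0,0,0,2,0,0,4,0,1,0]
Final counters=[0,0,0,1,0,0,0,0,0,0,0,0,3,0,0,2,0,0,1,0,0,0,0,0,0,3,1,2,0,0,0,5,2,3,0,0,0,0,2,0,0,4,0,1,0] -> 13 nonzero

Answer: 13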